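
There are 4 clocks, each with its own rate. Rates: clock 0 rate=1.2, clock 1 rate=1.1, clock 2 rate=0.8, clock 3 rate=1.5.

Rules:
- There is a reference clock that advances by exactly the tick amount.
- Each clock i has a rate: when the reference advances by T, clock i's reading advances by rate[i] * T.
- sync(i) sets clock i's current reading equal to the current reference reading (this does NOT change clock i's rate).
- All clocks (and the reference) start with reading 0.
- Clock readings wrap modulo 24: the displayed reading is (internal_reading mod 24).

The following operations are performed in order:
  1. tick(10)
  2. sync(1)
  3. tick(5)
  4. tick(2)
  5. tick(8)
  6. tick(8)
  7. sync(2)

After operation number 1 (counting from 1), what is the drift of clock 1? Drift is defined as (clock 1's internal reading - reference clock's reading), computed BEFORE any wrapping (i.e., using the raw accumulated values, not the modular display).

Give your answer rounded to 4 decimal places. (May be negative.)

Answer: 1.0000

Derivation:
After op 1 tick(10): ref=10.0000 raw=[12.0000 11.0000 8.0000 15.0000]
Drift of clock 1 after op 1: 11.0000 - 10.0000 = 1.0000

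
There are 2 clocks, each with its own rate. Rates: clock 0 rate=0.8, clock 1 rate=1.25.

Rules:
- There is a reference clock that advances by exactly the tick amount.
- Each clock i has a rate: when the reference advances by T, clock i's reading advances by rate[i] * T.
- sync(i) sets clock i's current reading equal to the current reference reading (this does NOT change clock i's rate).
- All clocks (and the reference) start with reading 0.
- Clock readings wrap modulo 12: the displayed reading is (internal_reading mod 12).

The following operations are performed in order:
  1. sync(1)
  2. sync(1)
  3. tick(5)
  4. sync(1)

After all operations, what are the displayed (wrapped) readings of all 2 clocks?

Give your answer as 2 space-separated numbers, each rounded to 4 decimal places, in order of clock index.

Answer: 4.0000 5.0000

Derivation:
After op 1 sync(1): ref=0.0000 raw=[0.0000 0.0000]
After op 2 sync(1): ref=0.0000 raw=[0.0000 0.0000]
After op 3 tick(5): ref=5.0000 raw=[4.0000 6.2500]
After op 4 sync(1): ref=5.0000 raw=[4.0000 5.0000]
Wrap final raw readings (mod 12): 4.0000 mod 12 = 4.0000; 5.0000 mod 12 = 5.0000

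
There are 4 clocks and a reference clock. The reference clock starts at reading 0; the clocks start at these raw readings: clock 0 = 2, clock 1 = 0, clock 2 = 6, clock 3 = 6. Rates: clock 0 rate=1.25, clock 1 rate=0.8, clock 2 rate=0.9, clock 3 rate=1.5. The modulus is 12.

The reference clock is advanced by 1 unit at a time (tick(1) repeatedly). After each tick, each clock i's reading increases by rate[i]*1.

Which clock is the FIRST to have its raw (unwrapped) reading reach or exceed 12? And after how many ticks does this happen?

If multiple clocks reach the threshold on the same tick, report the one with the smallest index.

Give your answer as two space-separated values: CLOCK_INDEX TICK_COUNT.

Answer: 3 4

Derivation:
clock 0: start=2, rate=1.25, needs 12-2 = 10; ticks = ceil(10/1.25) = ceil(8.0000) = 8; reading at tick 8 = 2 + 1.25*8 = 12.0000
clock 1: start=0, rate=0.8, needs 12-0 = 12; ticks = ceil(12/0.8) = ceil(15.0000) = 15; reading at tick 15 = 0 + 0.8*15 = 12.0000
clock 2: start=6, rate=0.9, needs 12-6 = 6; ticks = ceil(6/0.9) = ceil(6.6667) = 7; reading at tick 7 = 6 + 0.9*7 = 12.3000
clock 3: start=6, rate=1.5, needs 12-6 = 6; ticks = ceil(6/1.5) = ceil(4.0000) = 4; reading at tick 4 = 6 + 1.5*4 = 12.0000
Minimum tick count = 4; winners = [3]; smallest index = 3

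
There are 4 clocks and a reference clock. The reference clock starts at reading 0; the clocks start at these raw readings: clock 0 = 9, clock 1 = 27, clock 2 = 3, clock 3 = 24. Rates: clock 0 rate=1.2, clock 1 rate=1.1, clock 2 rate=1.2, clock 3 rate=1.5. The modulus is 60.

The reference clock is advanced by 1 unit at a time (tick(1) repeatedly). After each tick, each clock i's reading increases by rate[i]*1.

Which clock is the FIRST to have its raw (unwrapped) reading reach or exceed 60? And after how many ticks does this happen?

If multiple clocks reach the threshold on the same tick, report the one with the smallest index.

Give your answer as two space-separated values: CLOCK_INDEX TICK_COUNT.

Answer: 3 24

Derivation:
clock 0: start=9, rate=1.2, needs 60-9 = 51; ticks = ceil(51/1.2) = ceil(42.5000) = 43; reading at tick 43 = 9 + 1.2*43 = 60.6000
clock 1: start=27, rate=1.1, needs 60-27 = 33; ticks = ceil(33/1.1) = ceil(30.0000) = 30; reading at tick 30 = 27 + 1.1*30 = 60.0000
clock 2: start=3, rate=1.2, needs 60-3 = 57; ticks = ceil(57/1.2) = ceil(47.5000) = 48; reading at tick 48 = 3 + 1.2*48 = 60.6000
clock 3: start=24, rate=1.5, needs 60-24 = 36; ticks = ceil(36/1.5) = ceil(24.0000) = 24; reading at tick 24 = 24 + 1.5*24 = 60.0000
Minimum tick count = 24; winners = [3]; smallest index = 3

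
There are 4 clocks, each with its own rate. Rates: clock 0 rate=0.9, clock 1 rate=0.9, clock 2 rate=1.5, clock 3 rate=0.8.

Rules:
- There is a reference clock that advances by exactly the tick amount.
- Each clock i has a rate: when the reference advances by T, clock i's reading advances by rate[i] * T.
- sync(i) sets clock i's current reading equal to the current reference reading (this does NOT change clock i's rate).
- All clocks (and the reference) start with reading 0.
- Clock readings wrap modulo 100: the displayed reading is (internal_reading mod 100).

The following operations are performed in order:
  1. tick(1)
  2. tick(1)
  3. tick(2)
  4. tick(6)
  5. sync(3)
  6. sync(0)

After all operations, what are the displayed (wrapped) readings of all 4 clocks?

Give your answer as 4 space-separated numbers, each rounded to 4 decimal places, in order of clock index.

Answer: 10.0000 9.0000 15.0000 10.0000

Derivation:
After op 1 tick(1): ref=1.0000 raw=[0.9000 0.9000 1.5000 0.8000]
After op 2 tick(1): ref=2.0000 raw=[1.8000 1.8000 3.0000 1.6000]
After op 3 tick(2): ref=4.0000 raw=[3.6000 3.6000 6.0000 3.2000]
After op 4 tick(6): ref=10.0000 raw=[9.0000 9.0000 15.0000 8.0000]
After op 5 sync(3): ref=10.0000 raw=[9.0000 9.0000 15.0000 10.0000]
After op 6 sync(0): ref=10.0000 raw=[10.0000 9.0000 15.0000 10.0000]
Wrap final raw readings (mod 100): 10.0000 mod 100 = 10.0000; 9.0000 mod 100 = 9.0000; 15.0000 mod 100 = 15.0000; 10.0000 mod 100 = 10.0000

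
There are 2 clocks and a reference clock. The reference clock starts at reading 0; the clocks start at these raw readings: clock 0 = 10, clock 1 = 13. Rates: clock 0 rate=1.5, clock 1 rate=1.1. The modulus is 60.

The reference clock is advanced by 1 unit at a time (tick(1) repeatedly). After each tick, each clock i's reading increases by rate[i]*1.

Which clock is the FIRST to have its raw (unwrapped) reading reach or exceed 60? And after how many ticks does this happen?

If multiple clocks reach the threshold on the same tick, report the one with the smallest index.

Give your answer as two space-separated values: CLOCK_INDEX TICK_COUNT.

clock 0: start=10, rate=1.5, needs 60-10 = 50; ticks = ceil(50/1.5) = ceil(33.3333) = 34; reading at tick 34 = 10 + 1.5*34 = 61.0000
clock 1: start=13, rate=1.1, needs 60-13 = 47; ticks = ceil(47/1.1) = ceil(42.7273) = 43; reading at tick 43 = 13 + 1.1*43 = 60.3000
Minimum tick count = 34; winners = [0]; smallest index = 0

Answer: 0 34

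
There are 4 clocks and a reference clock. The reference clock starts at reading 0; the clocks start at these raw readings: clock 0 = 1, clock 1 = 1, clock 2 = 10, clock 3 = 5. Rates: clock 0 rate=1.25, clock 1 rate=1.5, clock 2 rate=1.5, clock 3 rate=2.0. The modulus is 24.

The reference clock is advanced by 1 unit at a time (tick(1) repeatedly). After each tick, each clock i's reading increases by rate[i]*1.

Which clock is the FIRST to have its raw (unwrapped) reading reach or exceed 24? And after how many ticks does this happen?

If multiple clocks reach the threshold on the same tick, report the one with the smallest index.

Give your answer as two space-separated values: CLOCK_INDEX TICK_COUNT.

Answer: 2 10

Derivation:
clock 0: start=1, rate=1.25, needs 24-1 = 23; ticks = ceil(23/1.25) = ceil(18.4000) = 19; reading at tick 19 = 1 + 1.25*19 = 24.7500
clock 1: start=1, rate=1.5, needs 24-1 = 23; ticks = ceil(23/1.5) = ceil(15.3333) = 16; reading at tick 16 = 1 + 1.5*16 = 25.0000
clock 2: start=10, rate=1.5, needs 24-10 = 14; ticks = ceil(14/1.5) = ceil(9.3333) = 10; reading at tick 10 = 10 + 1.5*10 = 25.0000
clock 3: start=5, rate=2.0, needs 24-5 = 19; ticks = ceil(19/2.0) = ceil(9.5000) = 10; reading at tick 10 = 5 + 2.0*10 = 25.0000
Minimum tick count = 10; winners = [2, 3]; smallest index = 2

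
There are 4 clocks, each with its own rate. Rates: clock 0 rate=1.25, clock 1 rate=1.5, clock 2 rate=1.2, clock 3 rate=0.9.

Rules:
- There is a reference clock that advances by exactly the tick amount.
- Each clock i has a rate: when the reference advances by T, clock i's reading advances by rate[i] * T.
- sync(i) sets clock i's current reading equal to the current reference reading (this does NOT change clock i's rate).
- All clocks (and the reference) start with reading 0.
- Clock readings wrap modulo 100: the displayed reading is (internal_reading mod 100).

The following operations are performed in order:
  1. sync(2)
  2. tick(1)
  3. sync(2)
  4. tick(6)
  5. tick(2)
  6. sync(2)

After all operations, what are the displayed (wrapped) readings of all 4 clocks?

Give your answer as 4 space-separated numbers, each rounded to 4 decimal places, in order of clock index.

After op 1 sync(2): ref=0.0000 raw=[0.0000 0.0000 0.0000 0.0000]
After op 2 tick(1): ref=1.0000 raw=[1.2500 1.5000 1.2000 0.9000]
After op 3 sync(2): ref=1.0000 raw=[1.2500 1.5000 1.0000 0.9000]
After op 4 tick(6): ref=7.0000 raw=[8.7500 10.5000 8.2000 6.3000]
After op 5 tick(2): ref=9.0000 raw=[11.2500 13.5000 10.6000 8.1000]
After op 6 sync(2): ref=9.0000 raw=[11.2500 13.5000 9.0000 8.1000]
Wrap final raw readings (mod 100): 11.2500 mod 100 = 11.2500; 13.5000 mod 100 = 13.5000; 9.0000 mod 100 = 9.0000; 8.1000 mod 100 = 8.1000

Answer: 11.2500 13.5000 9.0000 8.1000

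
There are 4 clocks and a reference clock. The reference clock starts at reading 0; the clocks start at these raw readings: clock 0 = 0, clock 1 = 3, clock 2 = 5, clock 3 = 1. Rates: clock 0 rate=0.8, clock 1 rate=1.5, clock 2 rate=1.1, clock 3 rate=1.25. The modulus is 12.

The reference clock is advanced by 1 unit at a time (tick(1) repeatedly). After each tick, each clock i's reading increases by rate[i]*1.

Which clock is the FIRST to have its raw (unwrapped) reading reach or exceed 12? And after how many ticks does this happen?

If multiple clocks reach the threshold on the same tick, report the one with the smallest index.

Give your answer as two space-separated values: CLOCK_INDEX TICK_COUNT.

clock 0: start=0, rate=0.8, needs 12-0 = 12; ticks = ceil(12/0.8) = ceil(15.0000) = 15; reading at tick 15 = 0 + 0.8*15 = 12.0000
clock 1: start=3, rate=1.5, needs 12-3 = 9; ticks = ceil(9/1.5) = ceil(6.0000) = 6; reading at tick 6 = 3 + 1.5*6 = 12.0000
clock 2: start=5, rate=1.1, needs 12-5 = 7; ticks = ceil(7/1.1) = ceil(6.3636) = 7; reading at tick 7 = 5 + 1.1*7 = 12.7000
clock 3: start=1, rate=1.25, needs 12-1 = 11; ticks = ceil(11/1.25) = ceil(8.8000) = 9; reading at tick 9 = 1 + 1.25*9 = 12.2500
Minimum tick count = 6; winners = [1]; smallest index = 1

Answer: 1 6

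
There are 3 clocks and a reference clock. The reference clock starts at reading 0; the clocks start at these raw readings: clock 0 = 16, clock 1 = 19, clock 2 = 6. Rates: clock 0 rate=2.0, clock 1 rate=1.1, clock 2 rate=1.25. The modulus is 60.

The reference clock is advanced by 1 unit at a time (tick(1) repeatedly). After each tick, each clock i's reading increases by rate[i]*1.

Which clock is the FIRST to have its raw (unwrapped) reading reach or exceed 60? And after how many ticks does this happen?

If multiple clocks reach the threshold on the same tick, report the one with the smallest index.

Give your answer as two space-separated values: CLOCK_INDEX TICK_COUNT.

clock 0: start=16, rate=2.0, needs 60-16 = 44; ticks = ceil(44/2.0) = ceil(22.0000) = 22; reading at tick 22 = 16 + 2.0*22 = 60.0000
clock 1: start=19, rate=1.1, needs 60-19 = 41; ticks = ceil(41/1.1) = ceil(37.2727) = 38; reading at tick 38 = 19 + 1.1*38 = 60.8000
clock 2: start=6, rate=1.25, needs 60-6 = 54; ticks = ceil(54/1.25) = ceil(43.2000) = 44; reading at tick 44 = 6 + 1.25*44 = 61.0000
Minimum tick count = 22; winners = [0]; smallest index = 0

Answer: 0 22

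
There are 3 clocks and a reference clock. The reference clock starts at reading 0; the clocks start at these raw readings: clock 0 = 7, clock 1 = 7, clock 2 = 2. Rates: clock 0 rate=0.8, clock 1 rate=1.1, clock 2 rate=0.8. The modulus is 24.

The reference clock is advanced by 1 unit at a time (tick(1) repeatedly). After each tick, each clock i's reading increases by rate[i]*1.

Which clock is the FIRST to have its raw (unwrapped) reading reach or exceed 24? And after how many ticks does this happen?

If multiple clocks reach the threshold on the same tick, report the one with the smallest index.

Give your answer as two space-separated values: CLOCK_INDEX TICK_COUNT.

Answer: 1 16

Derivation:
clock 0: start=7, rate=0.8, needs 24-7 = 17; ticks = ceil(17/0.8) = ceil(21.2500) = 22; reading at tick 22 = 7 + 0.8*22 = 24.6000
clock 1: start=7, rate=1.1, needs 24-7 = 17; ticks = ceil(17/1.1) = ceil(15.4545) = 16; reading at tick 16 = 7 + 1.1*16 = 24.6000
clock 2: start=2, rate=0.8, needs 24-2 = 22; ticks = ceil(22/0.8) = ceil(27.5000) = 28; reading at tick 28 = 2 + 0.8*28 = 24.4000
Minimum tick count = 16; winners = [1]; smallest index = 1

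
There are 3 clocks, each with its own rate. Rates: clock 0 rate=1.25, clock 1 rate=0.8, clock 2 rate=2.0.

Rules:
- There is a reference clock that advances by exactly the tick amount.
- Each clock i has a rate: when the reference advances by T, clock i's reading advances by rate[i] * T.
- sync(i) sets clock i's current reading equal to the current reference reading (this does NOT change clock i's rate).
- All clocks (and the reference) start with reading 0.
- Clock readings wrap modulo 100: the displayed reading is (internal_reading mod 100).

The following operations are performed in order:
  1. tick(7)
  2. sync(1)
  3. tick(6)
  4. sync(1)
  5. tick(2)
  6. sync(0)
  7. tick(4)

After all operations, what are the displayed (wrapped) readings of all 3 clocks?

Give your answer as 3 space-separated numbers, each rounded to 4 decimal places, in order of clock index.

Answer: 20.0000 17.8000 38.0000

Derivation:
After op 1 tick(7): ref=7.0000 raw=[8.7500 5.6000 14.0000]
After op 2 sync(1): ref=7.0000 raw=[8.7500 7.0000 14.0000]
After op 3 tick(6): ref=13.0000 raw=[16.2500 11.8000 26.0000]
After op 4 sync(1): ref=13.0000 raw=[16.2500 13.0000 26.0000]
After op 5 tick(2): ref=15.0000 raw=[18.7500 14.6000 30.0000]
After op 6 sync(0): ref=15.0000 raw=[15.0000 14.6000 30.0000]
After op 7 tick(4): ref=19.0000 raw=[20.0000 17.8000 38.0000]
Wrap final raw readings (mod 100): 20.0000 mod 100 = 20.0000; 17.8000 mod 100 = 17.8000; 38.0000 mod 100 = 38.0000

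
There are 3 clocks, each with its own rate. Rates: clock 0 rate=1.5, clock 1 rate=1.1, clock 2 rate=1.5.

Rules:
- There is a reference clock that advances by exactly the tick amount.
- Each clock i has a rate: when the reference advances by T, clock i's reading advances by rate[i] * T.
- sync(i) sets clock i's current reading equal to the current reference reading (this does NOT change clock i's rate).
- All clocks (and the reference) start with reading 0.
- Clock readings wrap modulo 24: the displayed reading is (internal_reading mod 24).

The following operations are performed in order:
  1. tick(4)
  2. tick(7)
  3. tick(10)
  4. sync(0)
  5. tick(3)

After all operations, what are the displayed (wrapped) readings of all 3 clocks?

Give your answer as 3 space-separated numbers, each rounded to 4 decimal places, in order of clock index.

Answer: 1.5000 2.4000 12.0000

Derivation:
After op 1 tick(4): ref=4.0000 raw=[6.0000 4.4000 6.0000]
After op 2 tick(7): ref=11.0000 raw=[16.5000 12.1000 16.5000]
After op 3 tick(10): ref=21.0000 raw=[31.5000 23.1000 31.5000]
After op 4 sync(0): ref=21.0000 raw=[21.0000 23.1000 31.5000]
After op 5 tick(3): ref=24.0000 raw=[25.5000 26.4000 36.0000]
Wrap final raw readings (mod 24): 25.5000 mod 24 = 1.5000; 26.4000 mod 24 = 2.4000; 36.0000 mod 24 = 12.0000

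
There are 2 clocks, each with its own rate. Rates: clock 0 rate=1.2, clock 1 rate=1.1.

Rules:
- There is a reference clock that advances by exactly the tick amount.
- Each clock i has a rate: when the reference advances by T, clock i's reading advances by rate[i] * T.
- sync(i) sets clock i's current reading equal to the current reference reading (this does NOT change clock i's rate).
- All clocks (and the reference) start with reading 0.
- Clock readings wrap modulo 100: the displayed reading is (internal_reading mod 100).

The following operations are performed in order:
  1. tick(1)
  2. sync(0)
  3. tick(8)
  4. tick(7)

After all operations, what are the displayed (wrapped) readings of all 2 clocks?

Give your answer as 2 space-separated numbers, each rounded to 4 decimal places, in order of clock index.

After op 1 tick(1): ref=1.0000 raw=[1.2000 1.1000]
After op 2 sync(0): ref=1.0000 raw=[1.0000 1.1000]
After op 3 tick(8): ref=9.0000 raw=[10.6000 9.9000]
After op 4 tick(7): ref=16.0000 raw=[19.0000 17.6000]
Wrap final raw readings (mod 100): 19.0000 mod 100 = 19.0000; 17.6000 mod 100 = 17.6000

Answer: 19.0000 17.6000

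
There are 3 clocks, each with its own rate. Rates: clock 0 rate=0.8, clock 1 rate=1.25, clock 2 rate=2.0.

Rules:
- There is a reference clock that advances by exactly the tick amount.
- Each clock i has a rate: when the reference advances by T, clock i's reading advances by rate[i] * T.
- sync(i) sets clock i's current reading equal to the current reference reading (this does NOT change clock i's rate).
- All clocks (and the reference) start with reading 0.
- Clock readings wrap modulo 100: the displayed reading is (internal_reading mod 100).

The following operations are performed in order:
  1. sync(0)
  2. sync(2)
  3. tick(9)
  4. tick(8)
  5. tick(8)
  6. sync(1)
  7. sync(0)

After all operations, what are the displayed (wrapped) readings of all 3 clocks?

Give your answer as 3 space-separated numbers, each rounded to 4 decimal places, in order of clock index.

After op 1 sync(0): ref=0.0000 raw=[0.0000 0.0000 0.0000]
After op 2 sync(2): ref=0.0000 raw=[0.0000 0.0000 0.0000]
After op 3 tick(9): ref=9.0000 raw=[7.2000 11.2500 18.0000]
After op 4 tick(8): ref=17.0000 raw=[13.6000 21.2500 34.0000]
After op 5 tick(8): ref=25.0000 raw=[20.0000 31.2500 50.0000]
After op 6 sync(1): ref=25.0000 raw=[20.0000 25.0000 50.0000]
After op 7 sync(0): ref=25.0000 raw=[25.0000 25.0000 50.0000]
Wrap final raw readings (mod 100): 25.0000 mod 100 = 25.0000; 25.0000 mod 100 = 25.0000; 50.0000 mod 100 = 50.0000

Answer: 25.0000 25.0000 50.0000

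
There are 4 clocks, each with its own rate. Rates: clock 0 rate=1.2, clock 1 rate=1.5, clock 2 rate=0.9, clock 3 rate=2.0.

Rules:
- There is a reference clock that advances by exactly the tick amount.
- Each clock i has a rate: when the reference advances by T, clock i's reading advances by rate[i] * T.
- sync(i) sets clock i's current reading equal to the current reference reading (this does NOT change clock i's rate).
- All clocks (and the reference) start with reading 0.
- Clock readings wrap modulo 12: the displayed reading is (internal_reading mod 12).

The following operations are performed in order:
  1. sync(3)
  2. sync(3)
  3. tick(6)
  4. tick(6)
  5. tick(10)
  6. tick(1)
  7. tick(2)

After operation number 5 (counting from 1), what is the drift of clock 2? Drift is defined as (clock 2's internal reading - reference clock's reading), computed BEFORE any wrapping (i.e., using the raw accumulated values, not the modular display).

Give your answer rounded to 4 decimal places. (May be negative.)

Answer: -2.2000

Derivation:
After op 1 sync(3): ref=0.0000 raw=[0.0000 0.0000 0.0000 0.0000]
After op 2 sync(3): ref=0.0000 raw=[0.0000 0.0000 0.0000 0.0000]
After op 3 tick(6): ref=6.0000 raw=[7.2000 9.0000 5.4000 12.0000]
After op 4 tick(6): ref=12.0000 raw=[14.4000 18.0000 10.8000 24.0000]
After op 5 tick(10): ref=22.0000 raw=[26.4000 33.0000 19.8000 44.0000]
Drift of clock 2 after op 5: 19.8000 - 22.0000 = -2.2000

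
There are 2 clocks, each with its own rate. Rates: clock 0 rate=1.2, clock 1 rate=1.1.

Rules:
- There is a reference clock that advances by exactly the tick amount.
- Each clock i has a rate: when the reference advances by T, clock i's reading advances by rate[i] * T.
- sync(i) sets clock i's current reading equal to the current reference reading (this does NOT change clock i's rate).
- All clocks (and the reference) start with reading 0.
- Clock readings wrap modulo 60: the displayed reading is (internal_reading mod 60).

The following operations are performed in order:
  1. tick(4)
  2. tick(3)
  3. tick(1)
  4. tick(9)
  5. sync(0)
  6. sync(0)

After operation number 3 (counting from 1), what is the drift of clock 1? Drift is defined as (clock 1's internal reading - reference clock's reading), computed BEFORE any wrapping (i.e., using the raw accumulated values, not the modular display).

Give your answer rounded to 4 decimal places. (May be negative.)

After op 1 tick(4): ref=4.0000 raw=[4.8000 4.4000]
After op 2 tick(3): ref=7.0000 raw=[8.4000 7.7000]
After op 3 tick(1): ref=8.0000 raw=[9.6000 8.8000]
Drift of clock 1 after op 3: 8.8000 - 8.0000 = 0.8000

Answer: 0.8000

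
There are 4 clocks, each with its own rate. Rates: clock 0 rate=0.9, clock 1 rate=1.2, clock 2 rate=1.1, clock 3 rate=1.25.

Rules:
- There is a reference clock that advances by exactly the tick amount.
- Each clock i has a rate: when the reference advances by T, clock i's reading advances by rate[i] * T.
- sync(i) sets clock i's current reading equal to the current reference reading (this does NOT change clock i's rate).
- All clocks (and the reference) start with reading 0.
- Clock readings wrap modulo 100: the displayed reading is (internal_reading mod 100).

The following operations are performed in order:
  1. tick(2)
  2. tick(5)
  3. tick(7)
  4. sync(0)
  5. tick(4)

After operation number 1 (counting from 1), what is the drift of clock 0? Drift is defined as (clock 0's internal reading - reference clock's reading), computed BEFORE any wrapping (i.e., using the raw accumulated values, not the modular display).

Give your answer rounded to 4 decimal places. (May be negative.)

After op 1 tick(2): ref=2.0000 raw=[1.8000 2.4000 2.2000 2.5000]
Drift of clock 0 after op 1: 1.8000 - 2.0000 = -0.2000

Answer: -0.2000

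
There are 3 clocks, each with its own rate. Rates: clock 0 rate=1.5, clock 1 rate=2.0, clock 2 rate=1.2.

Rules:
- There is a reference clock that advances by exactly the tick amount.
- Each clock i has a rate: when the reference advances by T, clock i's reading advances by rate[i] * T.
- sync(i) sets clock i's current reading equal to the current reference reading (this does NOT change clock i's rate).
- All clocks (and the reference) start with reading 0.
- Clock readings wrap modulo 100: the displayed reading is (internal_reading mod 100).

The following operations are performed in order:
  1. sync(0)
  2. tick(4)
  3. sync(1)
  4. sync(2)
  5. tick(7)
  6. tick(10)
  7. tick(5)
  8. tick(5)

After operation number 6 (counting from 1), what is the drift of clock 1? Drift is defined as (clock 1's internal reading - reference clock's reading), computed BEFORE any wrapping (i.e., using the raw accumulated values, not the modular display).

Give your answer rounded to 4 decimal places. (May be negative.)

After op 1 sync(0): ref=0.0000 raw=[0.0000 0.0000 0.0000]
After op 2 tick(4): ref=4.0000 raw=[6.0000 8.0000 4.8000]
After op 3 sync(1): ref=4.0000 raw=[6.0000 4.0000 4.8000]
After op 4 sync(2): ref=4.0000 raw=[6.0000 4.0000 4.0000]
After op 5 tick(7): ref=11.0000 raw=[16.5000 18.0000 12.4000]
After op 6 tick(10): ref=21.0000 raw=[31.5000 38.0000 24.4000]
Drift of clock 1 after op 6: 38.0000 - 21.0000 = 17.0000

Answer: 17.0000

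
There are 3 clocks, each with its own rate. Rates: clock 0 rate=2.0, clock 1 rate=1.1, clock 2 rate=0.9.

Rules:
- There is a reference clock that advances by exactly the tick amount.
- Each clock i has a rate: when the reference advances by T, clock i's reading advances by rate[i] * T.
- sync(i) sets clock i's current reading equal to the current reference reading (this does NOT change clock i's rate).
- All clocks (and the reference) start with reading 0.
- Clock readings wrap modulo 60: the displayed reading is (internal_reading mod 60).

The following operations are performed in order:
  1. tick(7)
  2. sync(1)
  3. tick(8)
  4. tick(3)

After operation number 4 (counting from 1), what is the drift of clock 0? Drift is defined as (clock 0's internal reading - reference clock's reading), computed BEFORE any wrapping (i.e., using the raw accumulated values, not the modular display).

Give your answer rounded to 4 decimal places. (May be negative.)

After op 1 tick(7): ref=7.0000 raw=[14.0000 7.7000 6.3000]
After op 2 sync(1): ref=7.0000 raw=[14.0000 7.0000 6.3000]
After op 3 tick(8): ref=15.0000 raw=[30.0000 15.8000 13.5000]
After op 4 tick(3): ref=18.0000 raw=[36.0000 19.1000 16.2000]
Drift of clock 0 after op 4: 36.0000 - 18.0000 = 18.0000

Answer: 18.0000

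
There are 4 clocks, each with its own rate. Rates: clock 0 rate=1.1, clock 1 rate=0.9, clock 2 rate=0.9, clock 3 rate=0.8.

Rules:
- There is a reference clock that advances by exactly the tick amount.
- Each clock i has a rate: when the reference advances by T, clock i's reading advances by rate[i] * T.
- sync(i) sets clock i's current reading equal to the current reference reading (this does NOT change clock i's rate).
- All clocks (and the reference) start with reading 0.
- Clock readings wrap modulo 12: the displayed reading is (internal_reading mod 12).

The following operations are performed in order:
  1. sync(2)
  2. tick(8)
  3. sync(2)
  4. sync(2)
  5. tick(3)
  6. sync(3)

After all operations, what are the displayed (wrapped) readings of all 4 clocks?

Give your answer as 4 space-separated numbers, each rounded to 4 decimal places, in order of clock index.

Answer: 0.1000 9.9000 10.7000 11.0000

Derivation:
After op 1 sync(2): ref=0.0000 raw=[0.0000 0.0000 0.0000 0.0000]
After op 2 tick(8): ref=8.0000 raw=[8.8000 7.2000 7.2000 6.4000]
After op 3 sync(2): ref=8.0000 raw=[8.8000 7.2000 8.0000 6.4000]
After op 4 sync(2): ref=8.0000 raw=[8.8000 7.2000 8.0000 6.4000]
After op 5 tick(3): ref=11.0000 raw=[12.1000 9.9000 10.7000 8.8000]
After op 6 sync(3): ref=11.0000 raw=[12.1000 9.9000 10.7000 11.0000]
Wrap final raw readings (mod 12): 12.1000 mod 12 = 0.1000; 9.9000 mod 12 = 9.9000; 10.7000 mod 12 = 10.7000; 11.0000 mod 12 = 11.0000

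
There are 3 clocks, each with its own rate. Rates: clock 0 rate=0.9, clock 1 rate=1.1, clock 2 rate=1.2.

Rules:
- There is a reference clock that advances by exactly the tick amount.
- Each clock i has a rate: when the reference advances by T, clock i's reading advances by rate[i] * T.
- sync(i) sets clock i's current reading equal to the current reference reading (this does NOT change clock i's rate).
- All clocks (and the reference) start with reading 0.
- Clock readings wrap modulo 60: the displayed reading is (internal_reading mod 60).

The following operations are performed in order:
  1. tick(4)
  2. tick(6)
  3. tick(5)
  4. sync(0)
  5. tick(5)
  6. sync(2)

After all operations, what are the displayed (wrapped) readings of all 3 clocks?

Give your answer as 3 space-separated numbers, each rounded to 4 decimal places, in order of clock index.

After op 1 tick(4): ref=4.0000 raw=[3.6000 4.4000 4.8000]
After op 2 tick(6): ref=10.0000 raw=[9.0000 11.0000 12.0000]
After op 3 tick(5): ref=15.0000 raw=[13.5000 16.5000 18.0000]
After op 4 sync(0): ref=15.0000 raw=[15.0000 16.5000 18.0000]
After op 5 tick(5): ref=20.0000 raw=[19.5000 22.0000 24.0000]
After op 6 sync(2): ref=20.0000 raw=[19.5000 22.0000 20.0000]
Wrap final raw readings (mod 60): 19.5000 mod 60 = 19.5000; 22.0000 mod 60 = 22.0000; 20.0000 mod 60 = 20.0000

Answer: 19.5000 22.0000 20.0000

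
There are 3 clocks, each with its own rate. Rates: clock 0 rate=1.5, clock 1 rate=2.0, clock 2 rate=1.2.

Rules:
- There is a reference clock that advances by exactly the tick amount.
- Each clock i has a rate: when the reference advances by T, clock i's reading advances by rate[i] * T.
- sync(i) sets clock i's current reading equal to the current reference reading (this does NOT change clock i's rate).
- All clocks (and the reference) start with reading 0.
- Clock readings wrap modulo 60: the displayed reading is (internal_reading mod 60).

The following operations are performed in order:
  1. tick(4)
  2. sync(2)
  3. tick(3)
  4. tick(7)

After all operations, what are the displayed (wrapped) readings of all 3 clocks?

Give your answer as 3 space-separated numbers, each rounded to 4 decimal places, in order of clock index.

After op 1 tick(4): ref=4.0000 raw=[6.0000 8.0000 4.8000]
After op 2 sync(2): ref=4.0000 raw=[6.0000 8.0000 4.0000]
After op 3 tick(3): ref=7.0000 raw=[10.5000 14.0000 7.6000]
After op 4 tick(7): ref=14.0000 raw=[21.0000 28.0000 16.0000]
Wrap final raw readings (mod 60): 21.0000 mod 60 = 21.0000; 28.0000 mod 60 = 28.0000; 16.0000 mod 60 = 16.0000

Answer: 21.0000 28.0000 16.0000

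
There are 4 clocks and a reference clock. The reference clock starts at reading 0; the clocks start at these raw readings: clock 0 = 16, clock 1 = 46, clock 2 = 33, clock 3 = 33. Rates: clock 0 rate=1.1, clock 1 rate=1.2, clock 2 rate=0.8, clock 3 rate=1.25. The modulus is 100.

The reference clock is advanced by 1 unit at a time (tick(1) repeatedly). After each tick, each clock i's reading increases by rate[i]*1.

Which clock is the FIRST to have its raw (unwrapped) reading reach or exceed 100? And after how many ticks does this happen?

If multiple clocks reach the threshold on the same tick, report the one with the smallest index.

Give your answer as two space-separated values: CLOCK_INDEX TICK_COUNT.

Answer: 1 45

Derivation:
clock 0: start=16, rate=1.1, needs 100-16 = 84; ticks = ceil(84/1.1) = ceil(76.3636) = 77; reading at tick 77 = 16 + 1.1*77 = 100.7000
clock 1: start=46, rate=1.2, needs 100-46 = 54; ticks = ceil(54/1.2) = ceil(45.0000) = 45; reading at tick 45 = 46 + 1.2*45 = 100.0000
clock 2: start=33, rate=0.8, needs 100-33 = 67; ticks = ceil(67/0.8) = ceil(83.7500) = 84; reading at tick 84 = 33 + 0.8*84 = 100.2000
clock 3: start=33, rate=1.25, needs 100-33 = 67; ticks = ceil(67/1.25) = ceil(53.6000) = 54; reading at tick 54 = 33 + 1.25*54 = 100.5000
Minimum tick count = 45; winners = [1]; smallest index = 1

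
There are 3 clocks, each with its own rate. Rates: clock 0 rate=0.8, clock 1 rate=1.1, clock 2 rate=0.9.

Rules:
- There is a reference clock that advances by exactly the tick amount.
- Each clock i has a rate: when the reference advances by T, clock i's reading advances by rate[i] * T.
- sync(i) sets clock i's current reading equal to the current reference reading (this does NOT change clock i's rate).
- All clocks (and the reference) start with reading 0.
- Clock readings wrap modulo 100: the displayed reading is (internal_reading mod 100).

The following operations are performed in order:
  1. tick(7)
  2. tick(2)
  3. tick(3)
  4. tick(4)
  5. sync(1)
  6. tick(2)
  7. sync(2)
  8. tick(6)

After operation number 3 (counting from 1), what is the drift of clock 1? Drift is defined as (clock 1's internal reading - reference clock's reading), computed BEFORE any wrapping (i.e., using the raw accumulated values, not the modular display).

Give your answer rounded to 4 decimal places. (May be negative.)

After op 1 tick(7): ref=7.0000 raw=[5.6000 7.7000 6.3000]
After op 2 tick(2): ref=9.0000 raw=[7.2000 9.9000 8.1000]
After op 3 tick(3): ref=12.0000 raw=[9.6000 13.2000 10.8000]
Drift of clock 1 after op 3: 13.2000 - 12.0000 = 1.2000

Answer: 1.2000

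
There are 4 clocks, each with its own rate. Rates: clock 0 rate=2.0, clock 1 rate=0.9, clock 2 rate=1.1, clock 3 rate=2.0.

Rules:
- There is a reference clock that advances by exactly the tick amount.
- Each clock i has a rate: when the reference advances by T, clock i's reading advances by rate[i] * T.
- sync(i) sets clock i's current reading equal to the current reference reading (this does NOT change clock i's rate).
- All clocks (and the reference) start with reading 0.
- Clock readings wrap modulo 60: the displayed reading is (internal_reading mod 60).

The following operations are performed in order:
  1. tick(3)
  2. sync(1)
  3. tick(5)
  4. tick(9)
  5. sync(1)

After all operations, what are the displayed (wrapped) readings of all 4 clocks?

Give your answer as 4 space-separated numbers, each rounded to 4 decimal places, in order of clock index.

Answer: 34.0000 17.0000 18.7000 34.0000

Derivation:
After op 1 tick(3): ref=3.0000 raw=[6.0000 2.7000 3.3000 6.0000]
After op 2 sync(1): ref=3.0000 raw=[6.0000 3.0000 3.3000 6.0000]
After op 3 tick(5): ref=8.0000 raw=[16.0000 7.5000 8.8000 16.0000]
After op 4 tick(9): ref=17.0000 raw=[34.0000 15.6000 18.7000 34.0000]
After op 5 sync(1): ref=17.0000 raw=[34.0000 17.0000 18.7000 34.0000]
Wrap final raw readings (mod 60): 34.0000 mod 60 = 34.0000; 17.0000 mod 60 = 17.0000; 18.7000 mod 60 = 18.7000; 34.0000 mod 60 = 34.0000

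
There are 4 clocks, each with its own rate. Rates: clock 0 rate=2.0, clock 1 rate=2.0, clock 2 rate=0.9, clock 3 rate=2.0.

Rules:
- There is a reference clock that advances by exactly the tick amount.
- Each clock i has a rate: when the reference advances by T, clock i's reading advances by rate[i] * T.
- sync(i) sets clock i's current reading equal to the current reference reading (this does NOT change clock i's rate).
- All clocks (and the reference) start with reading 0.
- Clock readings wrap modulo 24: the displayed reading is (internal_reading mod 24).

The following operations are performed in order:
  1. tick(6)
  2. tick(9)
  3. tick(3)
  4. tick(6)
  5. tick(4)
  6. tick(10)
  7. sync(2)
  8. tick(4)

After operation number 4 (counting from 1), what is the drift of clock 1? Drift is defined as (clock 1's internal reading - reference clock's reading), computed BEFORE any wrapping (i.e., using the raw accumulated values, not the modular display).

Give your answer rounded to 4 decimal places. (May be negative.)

After op 1 tick(6): ref=6.0000 raw=[12.0000 12.0000 5.4000 12.0000]
After op 2 tick(9): ref=15.0000 raw=[30.0000 30.0000 13.5000 30.0000]
After op 3 tick(3): ref=18.0000 raw=[36.0000 36.0000 16.2000 36.0000]
After op 4 tick(6): ref=24.0000 raw=[48.0000 48.0000 21.6000 48.0000]
Drift of clock 1 after op 4: 48.0000 - 24.0000 = 24.0000

Answer: 24.0000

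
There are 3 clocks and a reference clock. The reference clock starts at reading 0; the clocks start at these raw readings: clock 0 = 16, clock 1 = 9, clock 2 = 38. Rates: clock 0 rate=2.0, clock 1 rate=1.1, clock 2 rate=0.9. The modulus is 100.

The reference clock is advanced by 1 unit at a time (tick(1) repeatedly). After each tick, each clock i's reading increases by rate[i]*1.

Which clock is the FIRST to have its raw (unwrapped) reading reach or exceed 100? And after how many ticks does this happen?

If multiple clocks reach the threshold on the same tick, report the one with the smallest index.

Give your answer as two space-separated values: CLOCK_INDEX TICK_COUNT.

clock 0: start=16, rate=2.0, needs 100-16 = 84; ticks = ceil(84/2.0) = ceil(42.0000) = 42; reading at tick 42 = 16 + 2.0*42 = 100.0000
clock 1: start=9, rate=1.1, needs 100-9 = 91; ticks = ceil(91/1.1) = ceil(82.7273) = 83; reading at tick 83 = 9 + 1.1*83 = 100.3000
clock 2: start=38, rate=0.9, needs 100-38 = 62; ticks = ceil(62/0.9) = ceil(68.8889) = 69; reading at tick 69 = 38 + 0.9*69 = 100.1000
Minimum tick count = 42; winners = [0]; smallest index = 0

Answer: 0 42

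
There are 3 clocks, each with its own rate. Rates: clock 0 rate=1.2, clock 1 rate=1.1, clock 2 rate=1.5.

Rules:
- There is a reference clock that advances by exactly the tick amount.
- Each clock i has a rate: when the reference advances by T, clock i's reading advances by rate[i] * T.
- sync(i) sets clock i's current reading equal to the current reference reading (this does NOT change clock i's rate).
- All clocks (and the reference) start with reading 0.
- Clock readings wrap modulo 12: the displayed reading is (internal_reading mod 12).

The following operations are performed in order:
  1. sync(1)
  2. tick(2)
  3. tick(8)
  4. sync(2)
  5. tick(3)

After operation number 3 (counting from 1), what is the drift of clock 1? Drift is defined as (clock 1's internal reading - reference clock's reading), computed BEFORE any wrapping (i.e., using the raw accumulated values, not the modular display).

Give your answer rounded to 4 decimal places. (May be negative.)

Answer: 1.0000

Derivation:
After op 1 sync(1): ref=0.0000 raw=[0.0000 0.0000 0.0000]
After op 2 tick(2): ref=2.0000 raw=[2.4000 2.2000 3.0000]
After op 3 tick(8): ref=10.0000 raw=[12.0000 11.0000 15.0000]
Drift of clock 1 after op 3: 11.0000 - 10.0000 = 1.0000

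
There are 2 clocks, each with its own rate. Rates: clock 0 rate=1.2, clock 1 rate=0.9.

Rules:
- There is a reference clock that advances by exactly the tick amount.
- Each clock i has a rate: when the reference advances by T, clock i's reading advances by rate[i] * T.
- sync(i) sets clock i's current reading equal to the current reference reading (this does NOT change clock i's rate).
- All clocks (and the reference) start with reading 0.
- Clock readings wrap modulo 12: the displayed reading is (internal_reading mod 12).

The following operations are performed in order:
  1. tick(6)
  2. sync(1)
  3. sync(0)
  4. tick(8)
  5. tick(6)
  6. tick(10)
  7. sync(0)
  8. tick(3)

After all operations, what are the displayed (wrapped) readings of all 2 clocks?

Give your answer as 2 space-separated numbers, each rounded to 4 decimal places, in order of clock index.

Answer: 9.6000 6.3000

Derivation:
After op 1 tick(6): ref=6.0000 raw=[7.2000 5.4000]
After op 2 sync(1): ref=6.0000 raw=[7.2000 6.0000]
After op 3 sync(0): ref=6.0000 raw=[6.0000 6.0000]
After op 4 tick(8): ref=14.0000 raw=[15.6000 13.2000]
After op 5 tick(6): ref=20.0000 raw=[22.8000 18.6000]
After op 6 tick(10): ref=30.0000 raw=[34.8000 27.6000]
After op 7 sync(0): ref=30.0000 raw=[30.0000 27.6000]
After op 8 tick(3): ref=33.0000 raw=[33.6000 30.3000]
Wrap final raw readings (mod 12): 33.6000 mod 12 = 9.6000; 30.3000 mod 12 = 6.3000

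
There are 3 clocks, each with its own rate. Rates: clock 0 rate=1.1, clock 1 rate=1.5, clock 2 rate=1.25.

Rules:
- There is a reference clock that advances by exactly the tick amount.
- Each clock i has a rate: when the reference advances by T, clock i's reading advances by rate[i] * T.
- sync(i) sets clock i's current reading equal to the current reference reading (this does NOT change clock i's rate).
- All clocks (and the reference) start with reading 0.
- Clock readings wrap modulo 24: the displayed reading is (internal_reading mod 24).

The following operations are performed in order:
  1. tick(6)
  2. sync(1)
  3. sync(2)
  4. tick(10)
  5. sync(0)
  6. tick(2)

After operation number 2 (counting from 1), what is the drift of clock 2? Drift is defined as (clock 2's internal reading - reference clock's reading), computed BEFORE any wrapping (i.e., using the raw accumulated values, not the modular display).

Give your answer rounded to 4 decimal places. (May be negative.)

Answer: 1.5000

Derivation:
After op 1 tick(6): ref=6.0000 raw=[6.6000 9.0000 7.5000]
After op 2 sync(1): ref=6.0000 raw=[6.6000 6.0000 7.5000]
Drift of clock 2 after op 2: 7.5000 - 6.0000 = 1.5000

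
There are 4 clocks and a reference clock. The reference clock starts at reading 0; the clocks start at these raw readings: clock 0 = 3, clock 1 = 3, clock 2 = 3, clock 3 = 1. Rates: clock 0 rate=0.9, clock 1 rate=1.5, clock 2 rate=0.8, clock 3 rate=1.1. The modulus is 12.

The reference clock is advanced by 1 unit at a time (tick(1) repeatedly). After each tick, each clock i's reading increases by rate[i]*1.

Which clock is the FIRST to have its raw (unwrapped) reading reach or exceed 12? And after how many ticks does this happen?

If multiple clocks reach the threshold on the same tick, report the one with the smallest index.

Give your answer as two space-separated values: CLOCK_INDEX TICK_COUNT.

Answer: 1 6

Derivation:
clock 0: start=3, rate=0.9, needs 12-3 = 9; ticks = ceil(9/0.9) = ceil(10.0000) = 10; reading at tick 10 = 3 + 0.9*10 = 12.0000
clock 1: start=3, rate=1.5, needs 12-3 = 9; ticks = ceil(9/1.5) = ceil(6.0000) = 6; reading at tick 6 = 3 + 1.5*6 = 12.0000
clock 2: start=3, rate=0.8, needs 12-3 = 9; ticks = ceil(9/0.8) = ceil(11.2500) = 12; reading at tick 12 = 3 + 0.8*12 = 12.6000
clock 3: start=1, rate=1.1, needs 12-1 = 11; ticks = ceil(11/1.1) = ceil(10.0000) = 10; reading at tick 10 = 1 + 1.1*10 = 12.0000
Minimum tick count = 6; winners = [1]; smallest index = 1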